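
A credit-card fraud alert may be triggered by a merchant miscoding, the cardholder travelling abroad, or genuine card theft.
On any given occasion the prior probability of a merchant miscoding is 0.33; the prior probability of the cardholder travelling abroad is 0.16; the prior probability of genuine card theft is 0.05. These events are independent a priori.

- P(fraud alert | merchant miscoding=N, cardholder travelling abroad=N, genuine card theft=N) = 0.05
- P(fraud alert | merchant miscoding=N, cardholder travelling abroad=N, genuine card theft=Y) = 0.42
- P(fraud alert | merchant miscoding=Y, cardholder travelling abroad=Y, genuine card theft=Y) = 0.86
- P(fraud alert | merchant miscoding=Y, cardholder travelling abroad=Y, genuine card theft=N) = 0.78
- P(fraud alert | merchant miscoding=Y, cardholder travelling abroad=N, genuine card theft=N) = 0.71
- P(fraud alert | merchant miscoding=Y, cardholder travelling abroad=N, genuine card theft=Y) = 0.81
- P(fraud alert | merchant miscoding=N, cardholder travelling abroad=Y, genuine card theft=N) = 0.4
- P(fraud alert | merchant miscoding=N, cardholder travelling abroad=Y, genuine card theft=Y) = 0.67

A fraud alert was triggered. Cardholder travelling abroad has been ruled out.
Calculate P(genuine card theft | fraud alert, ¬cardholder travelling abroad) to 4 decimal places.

Enumerate the 4 (merchant miscoding, genuine card theft) configurations and weight by the priors:
  P(fraud alert | ¬cardholder travelling abroad) = 0.05·0.67·0.95 + 0.42·0.67·0.05 + 0.71·0.33·0.95 + 0.81·0.33·0.05
        = 0.031825 + 0.014070 + 0.222585 + 0.013365 = 0.281845
Keeping only the genuine card theft-present terms gives 0.027435, so
  P(genuine card theft | fraud alert, ¬cardholder travelling abroad) = 0.027435 / 0.281845 ≈ 0.0973

P(genuine card theft | fraud alert, ¬cardholder travelling abroad) ≈ 0.0973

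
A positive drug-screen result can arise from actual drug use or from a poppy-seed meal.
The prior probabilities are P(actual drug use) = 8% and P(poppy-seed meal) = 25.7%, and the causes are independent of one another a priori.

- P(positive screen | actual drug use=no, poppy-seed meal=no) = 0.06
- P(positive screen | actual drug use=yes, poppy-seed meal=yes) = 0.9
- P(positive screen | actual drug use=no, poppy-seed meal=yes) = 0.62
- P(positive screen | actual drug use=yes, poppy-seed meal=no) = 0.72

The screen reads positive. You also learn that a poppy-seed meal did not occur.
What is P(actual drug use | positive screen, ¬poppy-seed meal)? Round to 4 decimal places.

P(actual drug use | positive screen, ¬poppy-seed meal) ≈ 0.5106

By total probability over both values of actual drug use:
  P(positive screen | ¬poppy-seed meal) = 0.06·0.92 + 0.72·0.08
        = 0.055200 + 0.057600 = 0.112800
Configurations with actual drug use contribute 0.057600, so
  P(actual drug use | positive screen, ¬poppy-seed meal) = 0.057600 / 0.112800 ≈ 0.5106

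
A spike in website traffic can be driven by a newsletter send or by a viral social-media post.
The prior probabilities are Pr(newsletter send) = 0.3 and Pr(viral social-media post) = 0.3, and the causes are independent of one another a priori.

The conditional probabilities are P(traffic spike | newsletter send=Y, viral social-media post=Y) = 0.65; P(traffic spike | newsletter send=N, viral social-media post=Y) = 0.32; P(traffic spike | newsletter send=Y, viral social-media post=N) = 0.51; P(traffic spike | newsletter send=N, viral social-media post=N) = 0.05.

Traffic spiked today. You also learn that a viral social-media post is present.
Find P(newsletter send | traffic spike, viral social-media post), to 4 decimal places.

P(newsletter send | traffic spike, viral social-media post) ≈ 0.4654

Numerator (weight on configurations with newsletter send): 0.65×0.3 = 0.195000
The normalizing constant is 0.32×0.7 + 0.65×0.3 = 0.419000
Posterior = 0.195000 / 0.419000 ≈ 0.4654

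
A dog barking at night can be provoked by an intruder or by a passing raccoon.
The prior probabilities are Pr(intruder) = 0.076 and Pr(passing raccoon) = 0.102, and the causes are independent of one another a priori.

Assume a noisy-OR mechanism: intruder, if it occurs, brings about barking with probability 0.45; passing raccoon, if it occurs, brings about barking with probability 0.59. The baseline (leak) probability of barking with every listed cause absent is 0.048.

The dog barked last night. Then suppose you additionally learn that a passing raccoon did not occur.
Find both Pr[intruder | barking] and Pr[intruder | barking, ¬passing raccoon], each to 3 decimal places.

Pr[intruder | barking] ≈ 0.284; Pr[intruder | barking, ¬passing raccoon] ≈ 0.449

Under noisy-OR, P(barking | causes) = 1 − (1−0.048)·∏(1−qᵢ) over the active causes.
P(barking) = 0.048×0.924×0.898 + 0.60968×0.924×0.102 + 0.4764×0.076×0.898 + 0.785324×0.076×0.102 = 0.039828 + 0.057461 + 0.032513 + 0.006088 = 0.135890
The intruder-present share is 0.032513 + 0.006088 = 0.038601.
So P(intruder | barking) = 0.038601/0.135890 ≈ 0.284.

With the extra evidence:
By total probability over both values of intruder:
  P(barking | ¬passing raccoon) = 0.048*0.924 + 0.4764*0.076
        = 0.044352 + 0.036206 = 0.080558
Configurations with intruder contribute 0.036206, so
  P(intruder | barking, ¬passing raccoon) = 0.036206 / 0.080558 ≈ 0.449
Ruling out passing raccoon raises the posterior on intruder — the flip side of explaining away.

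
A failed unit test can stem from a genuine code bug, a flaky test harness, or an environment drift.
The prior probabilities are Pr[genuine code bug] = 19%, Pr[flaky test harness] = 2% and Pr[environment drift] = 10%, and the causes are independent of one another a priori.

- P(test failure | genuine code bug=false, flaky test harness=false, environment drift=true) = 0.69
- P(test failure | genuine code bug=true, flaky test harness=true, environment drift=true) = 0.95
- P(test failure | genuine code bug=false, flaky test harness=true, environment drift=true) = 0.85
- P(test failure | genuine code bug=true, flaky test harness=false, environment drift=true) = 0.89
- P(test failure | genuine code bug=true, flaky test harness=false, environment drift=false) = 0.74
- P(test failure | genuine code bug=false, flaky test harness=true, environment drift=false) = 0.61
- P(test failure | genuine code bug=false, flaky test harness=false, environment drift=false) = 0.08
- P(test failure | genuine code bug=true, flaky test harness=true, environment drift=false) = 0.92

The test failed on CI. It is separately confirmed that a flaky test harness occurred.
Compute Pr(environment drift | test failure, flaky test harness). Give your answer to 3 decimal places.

Pr(environment drift | test failure, flaky test harness) ≈ 0.126

Numerator (weight on configurations with environment drift): 0.068850 + 0.018050 = 0.086900
Denominator P(test failure | flaky test harness): 0.61*0.81*0.9 + 0.85*0.81*0.1 + 0.92*0.19*0.9 + 0.95*0.19*0.1 = 0.688910
Posterior = 0.086900 / 0.688910 ≈ 0.126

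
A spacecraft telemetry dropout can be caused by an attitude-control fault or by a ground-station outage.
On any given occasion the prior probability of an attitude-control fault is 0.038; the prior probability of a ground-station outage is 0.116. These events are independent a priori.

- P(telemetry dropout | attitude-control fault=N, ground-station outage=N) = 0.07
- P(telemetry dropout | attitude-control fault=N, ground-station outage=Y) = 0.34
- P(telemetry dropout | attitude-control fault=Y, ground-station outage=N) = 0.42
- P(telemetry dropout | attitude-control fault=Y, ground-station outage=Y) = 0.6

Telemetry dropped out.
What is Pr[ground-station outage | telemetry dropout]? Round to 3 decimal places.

Weight on ground-station outage=true, given the evidence: 0.037941 + 0.002645 = 0.040586
The normalizing constant is 0.07·0.962·0.884 + 0.34·0.962·0.116 + 0.42·0.038·0.884 + 0.6·0.038·0.116 = 0.114224
P(ground-station outage | telemetry dropout) = 0.040586/0.114224 ≈ 0.355

Pr[ground-station outage | telemetry dropout] ≈ 0.355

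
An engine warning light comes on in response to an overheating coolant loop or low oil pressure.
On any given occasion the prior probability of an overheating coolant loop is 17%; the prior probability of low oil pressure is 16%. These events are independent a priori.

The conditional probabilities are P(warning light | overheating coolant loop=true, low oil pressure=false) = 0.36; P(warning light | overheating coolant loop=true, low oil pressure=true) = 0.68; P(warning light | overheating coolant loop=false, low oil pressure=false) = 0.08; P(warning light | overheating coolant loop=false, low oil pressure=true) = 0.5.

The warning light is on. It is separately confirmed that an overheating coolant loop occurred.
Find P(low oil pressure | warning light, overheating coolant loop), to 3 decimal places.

P(warning light | overheating coolant loop) = 0.36·0.84 + 0.68·0.16 = 0.302400 + 0.108800 = 0.411200
The low oil pressure-present share is 0.68·0.16 = 0.108800.
So P(low oil pressure | warning light, overheating coolant loop) = 0.108800/0.411200 ≈ 0.265.

P(low oil pressure | warning light, overheating coolant loop) ≈ 0.265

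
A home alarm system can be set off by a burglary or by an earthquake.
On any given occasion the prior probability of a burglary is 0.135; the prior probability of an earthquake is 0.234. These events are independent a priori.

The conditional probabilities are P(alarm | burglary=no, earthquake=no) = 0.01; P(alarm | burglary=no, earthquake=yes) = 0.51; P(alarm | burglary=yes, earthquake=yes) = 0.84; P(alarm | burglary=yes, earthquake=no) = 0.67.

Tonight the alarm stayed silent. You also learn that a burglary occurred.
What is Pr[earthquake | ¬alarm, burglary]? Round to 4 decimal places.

Sum P(¬alarm|·) weighted by the priors over both values of earthquake:
  P(¬alarm | burglary) = 0.33×0.766 + 0.16×0.234
        = 0.252780 + 0.037440 = 0.290220
Configurations with earthquake contribute 0.037440, so
  P(earthquake | ¬alarm, burglary) = 0.037440 / 0.290220 ≈ 0.1290

Pr[earthquake | ¬alarm, burglary] ≈ 0.1290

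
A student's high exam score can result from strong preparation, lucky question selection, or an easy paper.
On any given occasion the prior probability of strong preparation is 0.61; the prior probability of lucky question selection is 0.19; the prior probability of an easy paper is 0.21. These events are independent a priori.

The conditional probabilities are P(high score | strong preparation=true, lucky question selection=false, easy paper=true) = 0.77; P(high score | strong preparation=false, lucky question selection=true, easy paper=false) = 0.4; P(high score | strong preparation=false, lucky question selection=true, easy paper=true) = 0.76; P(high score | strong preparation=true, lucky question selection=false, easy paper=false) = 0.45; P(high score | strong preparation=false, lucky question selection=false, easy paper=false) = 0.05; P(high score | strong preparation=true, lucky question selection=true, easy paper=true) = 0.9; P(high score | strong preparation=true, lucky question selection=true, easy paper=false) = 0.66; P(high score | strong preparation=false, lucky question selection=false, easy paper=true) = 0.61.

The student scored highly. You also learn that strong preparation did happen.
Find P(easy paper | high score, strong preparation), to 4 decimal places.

P(high score | strong preparation) = 0.45·0.81·0.79 + 0.77·0.81·0.21 + 0.66·0.19·0.79 + 0.9·0.19·0.21 = 0.287955 + 0.130977 + 0.099066 + 0.035910 = 0.553908
The easy paper-present share is 0.130977 + 0.035910 = 0.166887.
P(easy paper | high score, strong preparation) = 0.166887 / 0.553908 ≈ 0.3013

P(easy paper | high score, strong preparation) ≈ 0.3013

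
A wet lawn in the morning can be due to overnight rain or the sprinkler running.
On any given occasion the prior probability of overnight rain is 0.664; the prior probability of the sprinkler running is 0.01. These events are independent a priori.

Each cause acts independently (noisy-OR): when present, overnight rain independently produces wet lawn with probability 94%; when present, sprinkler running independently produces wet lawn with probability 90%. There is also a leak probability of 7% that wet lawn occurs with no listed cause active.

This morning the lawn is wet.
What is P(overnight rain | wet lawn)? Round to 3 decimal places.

P(overnight rain | wet lawn) ≈ 0.960

Under noisy-OR, P(wet lawn | causes) = 1 − (1−0.07)·∏(1−qᵢ) over the active causes.
P(wet lawn) = 0.07×0.336×0.99 + 0.907×0.336×0.01 + 0.9442×0.664×0.99 + 0.99442×0.664×0.01 = 0.023285 + 0.003048 + 0.620679 + 0.006603 = 0.653615
Of this, 0.627282 comes from 0.620679 + 0.006603 (the overnight rain=true cases).
Hence the posterior is 0.627282/0.653615 ≈ 0.960.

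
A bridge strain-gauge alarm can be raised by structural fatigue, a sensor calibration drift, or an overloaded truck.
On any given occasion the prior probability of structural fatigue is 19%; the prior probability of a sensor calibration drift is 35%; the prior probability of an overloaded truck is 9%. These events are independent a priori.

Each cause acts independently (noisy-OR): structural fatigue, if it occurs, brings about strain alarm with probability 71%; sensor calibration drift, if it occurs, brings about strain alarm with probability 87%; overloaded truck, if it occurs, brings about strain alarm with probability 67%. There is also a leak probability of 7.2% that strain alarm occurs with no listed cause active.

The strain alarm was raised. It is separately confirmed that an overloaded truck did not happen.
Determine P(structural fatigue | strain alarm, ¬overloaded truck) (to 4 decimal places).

Under noisy-OR, P(strain alarm | causes) = 1 − (1−0.072)·∏(1−qᵢ) over the active causes.
P(strain alarm | ¬overloaded truck) = 0.072*0.81*0.65 + 0.87936*0.81*0.35 + 0.73088*0.19*0.65 + 0.965014*0.19*0.35 = 0.037908 + 0.249299 + 0.090264 + 0.064173 = 0.441644
The structural fatigue-present share is 0.090264 + 0.064173 = 0.154437.
So P(structural fatigue | strain alarm, ¬overloaded truck) = 0.154437/0.441644 ≈ 0.3497.

P(structural fatigue | strain alarm, ¬overloaded truck) ≈ 0.3497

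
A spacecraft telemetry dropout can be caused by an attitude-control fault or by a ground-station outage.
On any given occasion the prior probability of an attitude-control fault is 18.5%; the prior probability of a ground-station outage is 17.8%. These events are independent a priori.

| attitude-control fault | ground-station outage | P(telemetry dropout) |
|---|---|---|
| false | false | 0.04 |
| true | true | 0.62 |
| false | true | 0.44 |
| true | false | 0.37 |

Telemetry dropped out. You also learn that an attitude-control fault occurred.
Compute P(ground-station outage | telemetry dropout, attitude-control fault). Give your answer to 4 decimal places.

For the numerator, keep only ground-station outage=true terms: 0.62*0.178 = 0.110360
The normalizing constant is 0.37*0.822 + 0.62*0.178 = 0.414500
P(ground-station outage | telemetry dropout, attitude-control fault) = 0.110360/0.414500 ≈ 0.2662

P(ground-station outage | telemetry dropout, attitude-control fault) ≈ 0.2662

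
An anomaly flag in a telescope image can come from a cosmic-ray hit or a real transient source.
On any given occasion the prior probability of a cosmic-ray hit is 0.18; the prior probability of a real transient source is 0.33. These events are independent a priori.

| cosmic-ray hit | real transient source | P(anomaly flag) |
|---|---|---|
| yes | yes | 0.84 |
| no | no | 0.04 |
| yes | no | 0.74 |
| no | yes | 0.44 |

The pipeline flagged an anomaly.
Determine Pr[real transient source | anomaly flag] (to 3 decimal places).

Pr[real transient source | anomaly flag] ≈ 0.603

P(anomaly flag) = 0.04×0.82×0.67 + 0.44×0.82×0.33 + 0.74×0.18×0.67 + 0.84×0.18×0.33 = 0.021976 + 0.119064 + 0.089244 + 0.049896 = 0.280180
Restricting to configurations with real transient source present: 0.119064 + 0.049896 = 0.168960.
Hence the posterior is 0.168960/0.280180 ≈ 0.603.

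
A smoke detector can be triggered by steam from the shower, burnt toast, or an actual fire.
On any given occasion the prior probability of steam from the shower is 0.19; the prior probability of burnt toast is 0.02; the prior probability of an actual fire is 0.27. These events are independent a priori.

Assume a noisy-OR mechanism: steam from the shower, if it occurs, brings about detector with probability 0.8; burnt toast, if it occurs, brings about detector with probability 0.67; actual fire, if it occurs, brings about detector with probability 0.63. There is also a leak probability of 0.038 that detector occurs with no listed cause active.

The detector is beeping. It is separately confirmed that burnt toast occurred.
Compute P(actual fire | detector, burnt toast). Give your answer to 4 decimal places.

P(actual fire | detector, burnt toast) ≈ 0.3130

Under noisy-OR, P(detector | causes) = 1 − (1−0.038)·∏(1−qᵢ) over the active causes.
Numerator (weight on configurations with actual fire): 0.193011 + 0.050095 = 0.243106
The normalizing constant is 0.68254×0.81×0.73 + 0.88254×0.81×0.27 + 0.936508×0.19×0.73 + 0.976508×0.19×0.27 = 0.776586
P(actual fire | detector, burnt toast) = 0.243106/0.776586 ≈ 0.3130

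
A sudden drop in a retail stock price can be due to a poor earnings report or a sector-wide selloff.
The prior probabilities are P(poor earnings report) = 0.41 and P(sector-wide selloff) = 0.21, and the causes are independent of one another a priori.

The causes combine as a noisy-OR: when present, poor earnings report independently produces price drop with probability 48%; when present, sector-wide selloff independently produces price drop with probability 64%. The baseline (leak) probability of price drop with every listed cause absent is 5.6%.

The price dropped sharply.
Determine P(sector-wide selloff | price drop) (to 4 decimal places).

P(sector-wide selloff | price drop) ≈ 0.4442

Under noisy-OR, P(price drop | causes) = 1 − (1−0.056)·∏(1−qᵢ) over the active causes.
Numerator (weight on configurations with sector-wide selloff): 0.081794 + 0.070885 = 0.152679
Normalizer over all consistent configurations: 0.056×0.59×0.79 + 0.66016×0.59×0.21 + 0.50912×0.41×0.79 + 0.823283×0.41×0.21 = 0.343685
P(sector-wide selloff | price drop) = 0.152679/0.343685 ≈ 0.4442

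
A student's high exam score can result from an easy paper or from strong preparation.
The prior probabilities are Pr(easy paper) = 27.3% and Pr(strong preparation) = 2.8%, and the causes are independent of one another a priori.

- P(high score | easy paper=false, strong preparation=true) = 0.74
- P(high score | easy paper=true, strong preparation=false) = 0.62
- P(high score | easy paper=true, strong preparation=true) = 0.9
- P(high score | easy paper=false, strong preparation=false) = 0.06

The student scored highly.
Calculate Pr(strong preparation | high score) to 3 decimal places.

P(high score) = 0.06·0.727·0.972 + 0.74·0.727·0.028 + 0.62·0.273·0.972 + 0.9·0.273·0.028 = 0.042399 + 0.015063 + 0.164521 + 0.006880 = 0.228863
Restricting to configurations with strong preparation present: 0.015063 + 0.006880 = 0.021943.
So P(strong preparation | high score) = 0.021943/0.228863 ≈ 0.096.

Pr(strong preparation | high score) ≈ 0.096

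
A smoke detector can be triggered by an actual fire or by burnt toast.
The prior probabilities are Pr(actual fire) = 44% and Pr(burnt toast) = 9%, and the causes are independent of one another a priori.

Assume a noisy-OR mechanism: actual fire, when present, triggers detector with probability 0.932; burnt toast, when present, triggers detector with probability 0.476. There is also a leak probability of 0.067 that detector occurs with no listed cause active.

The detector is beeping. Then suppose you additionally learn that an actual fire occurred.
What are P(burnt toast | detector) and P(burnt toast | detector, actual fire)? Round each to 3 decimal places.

P(burnt toast | detector) ≈ 0.135; P(burnt toast | detector, actual fire) ≈ 0.093

Under noisy-OR, P(detector | causes) = 1 − (1−0.067)·∏(1−qᵢ) over the active causes.
Sum P(detector|·) weighted by the priors over the 4 (actual fire, burnt toast) configurations:
  P(detector) = 0.067*0.56*0.91 + 0.511108*0.56*0.09 + 0.936556*0.44*0.91 + 0.966755*0.44*0.09
        = 0.034143 + 0.025760 + 0.374997 + 0.038283 = 0.473183
Keeping only the burnt toast-present terms gives 0.064043, so
  P(burnt toast | detector) = 0.064043 / 0.473183 ≈ 0.135

Now also conditioning on actual fire=true:
Sum P(detector|·) weighted by the priors over both values of burnt toast:
  P(detector | actual fire) = 0.936556×0.91 + 0.966755×0.09
        = 0.852266 + 0.087008 = 0.939274
Keeping only the burnt toast-present terms gives 0.087008, so
  P(burnt toast | detector, actual fire) = 0.087008 / 0.939274 ≈ 0.093
This is intercausal reasoning (explaining away): once actual fire accounts for the detector, burnt toast becomes less likely.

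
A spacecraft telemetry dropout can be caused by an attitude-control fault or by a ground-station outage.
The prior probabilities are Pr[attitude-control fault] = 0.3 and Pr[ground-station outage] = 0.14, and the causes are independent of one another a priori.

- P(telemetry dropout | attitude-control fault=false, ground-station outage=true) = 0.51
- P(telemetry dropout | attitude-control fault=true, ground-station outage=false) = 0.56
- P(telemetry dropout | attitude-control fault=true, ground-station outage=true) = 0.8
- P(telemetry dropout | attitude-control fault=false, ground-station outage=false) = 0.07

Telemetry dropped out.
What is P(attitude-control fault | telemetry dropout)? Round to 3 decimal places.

P(attitude-control fault | telemetry dropout) ≈ 0.659

For the numerator, keep only attitude-control fault=true terms: 0.144480 + 0.033600 = 0.178080
Denominator P(telemetry dropout): 0.07·0.7·0.86 + 0.51·0.7·0.14 + 0.56·0.3·0.86 + 0.8·0.3·0.14 = 0.270200
Posterior = 0.178080 / 0.270200 ≈ 0.659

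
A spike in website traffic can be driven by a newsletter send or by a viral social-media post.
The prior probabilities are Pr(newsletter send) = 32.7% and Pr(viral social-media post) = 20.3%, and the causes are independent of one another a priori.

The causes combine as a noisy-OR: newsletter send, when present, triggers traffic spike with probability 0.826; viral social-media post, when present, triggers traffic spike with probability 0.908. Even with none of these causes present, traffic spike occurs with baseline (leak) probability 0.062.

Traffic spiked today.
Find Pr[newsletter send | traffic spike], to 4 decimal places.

Pr[newsletter send | traffic spike] ≈ 0.6420

Under noisy-OR, P(traffic spike | causes) = 1 − (1−0.062)·∏(1−qᵢ) over the active causes.
For the numerator, keep only newsletter send=true terms: 0.218083 + 0.065384 = 0.283467
Normalizer over all consistent configurations: 0.062×0.673×0.797 + 0.913704×0.673×0.203 + 0.836788×0.327×0.797 + 0.984984×0.327×0.203 = 0.441552
Posterior = 0.283467 / 0.441552 ≈ 0.6420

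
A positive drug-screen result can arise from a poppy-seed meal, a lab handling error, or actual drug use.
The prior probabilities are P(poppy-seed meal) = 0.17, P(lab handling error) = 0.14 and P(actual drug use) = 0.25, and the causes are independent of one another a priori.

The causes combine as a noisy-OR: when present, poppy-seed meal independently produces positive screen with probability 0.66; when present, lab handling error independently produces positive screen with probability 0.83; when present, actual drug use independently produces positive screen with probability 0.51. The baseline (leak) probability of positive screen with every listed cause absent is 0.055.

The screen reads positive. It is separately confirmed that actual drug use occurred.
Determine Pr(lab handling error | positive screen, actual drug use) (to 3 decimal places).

Pr(lab handling error | positive screen, actual drug use) ≈ 0.205

Under noisy-OR, P(positive screen | causes) = 1 − (1−0.055)·∏(1−qᵢ) over the active causes.
P(positive screen | actual drug use) = 0.53695*0.83*0.86 + 0.921281*0.83*0.14 + 0.842563*0.17*0.86 + 0.973236*0.17*0.14 = 0.383275 + 0.107053 + 0.123183 + 0.023163 = 0.636674
Restricting to configurations with lab handling error present: 0.107053 + 0.023163 = 0.130216.
So P(lab handling error | positive screen, actual drug use) = 0.130216/0.636674 ≈ 0.205.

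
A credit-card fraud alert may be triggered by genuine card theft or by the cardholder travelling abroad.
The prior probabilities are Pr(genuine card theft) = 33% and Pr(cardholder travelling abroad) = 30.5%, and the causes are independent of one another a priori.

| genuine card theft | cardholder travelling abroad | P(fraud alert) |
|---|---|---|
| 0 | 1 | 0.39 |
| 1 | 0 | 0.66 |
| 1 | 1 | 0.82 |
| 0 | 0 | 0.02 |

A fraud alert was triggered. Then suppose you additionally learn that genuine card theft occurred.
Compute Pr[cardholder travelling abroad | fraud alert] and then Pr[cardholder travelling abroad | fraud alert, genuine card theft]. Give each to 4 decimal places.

For the numerator, keep only cardholder travelling abroad=true terms: 0.079697 + 0.082533 = 0.162230
Denominator P(fraud alert): 0.02·0.67·0.695 + 0.39·0.67·0.305 + 0.66·0.33·0.695 + 0.82·0.33·0.305 = 0.322914
Posterior = 0.162230 / 0.322914 ≈ 0.5024

With the extra evidence:
P(fraud alert | genuine card theft) = 0.66·0.695 + 0.82·0.305 = 0.458700 + 0.250100 = 0.708800
Of this, 0.250100 comes from 0.82·0.305 (the cardholder travelling abroad=true cases).
P(cardholder travelling abroad | fraud alert, genuine card theft) = 0.250100 / 0.708800 ≈ 0.3528
— genuine card theft explains away the evidence for cardholder travelling abroad.

Pr[cardholder travelling abroad | fraud alert] ≈ 0.5024; Pr[cardholder travelling abroad | fraud alert, genuine card theft] ≈ 0.3528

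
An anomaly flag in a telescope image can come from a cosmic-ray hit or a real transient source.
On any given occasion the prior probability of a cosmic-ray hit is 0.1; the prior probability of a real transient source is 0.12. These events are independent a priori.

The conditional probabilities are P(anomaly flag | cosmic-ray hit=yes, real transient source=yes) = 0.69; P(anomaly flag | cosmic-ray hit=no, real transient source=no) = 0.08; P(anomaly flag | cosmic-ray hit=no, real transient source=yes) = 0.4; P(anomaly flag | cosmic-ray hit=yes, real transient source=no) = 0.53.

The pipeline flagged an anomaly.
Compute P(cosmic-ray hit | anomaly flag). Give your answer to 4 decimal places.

P(cosmic-ray hit | anomaly flag) ≈ 0.3401

P(anomaly flag) = 0.08*0.9*0.88 + 0.4*0.9*0.12 + 0.53*0.1*0.88 + 0.69*0.1*0.12 = 0.063360 + 0.043200 + 0.046640 + 0.008280 = 0.161480
Of this, 0.054920 comes from 0.046640 + 0.008280 (the cosmic-ray hit=true cases).
P(cosmic-ray hit | anomaly flag) = 0.054920 / 0.161480 ≈ 0.3401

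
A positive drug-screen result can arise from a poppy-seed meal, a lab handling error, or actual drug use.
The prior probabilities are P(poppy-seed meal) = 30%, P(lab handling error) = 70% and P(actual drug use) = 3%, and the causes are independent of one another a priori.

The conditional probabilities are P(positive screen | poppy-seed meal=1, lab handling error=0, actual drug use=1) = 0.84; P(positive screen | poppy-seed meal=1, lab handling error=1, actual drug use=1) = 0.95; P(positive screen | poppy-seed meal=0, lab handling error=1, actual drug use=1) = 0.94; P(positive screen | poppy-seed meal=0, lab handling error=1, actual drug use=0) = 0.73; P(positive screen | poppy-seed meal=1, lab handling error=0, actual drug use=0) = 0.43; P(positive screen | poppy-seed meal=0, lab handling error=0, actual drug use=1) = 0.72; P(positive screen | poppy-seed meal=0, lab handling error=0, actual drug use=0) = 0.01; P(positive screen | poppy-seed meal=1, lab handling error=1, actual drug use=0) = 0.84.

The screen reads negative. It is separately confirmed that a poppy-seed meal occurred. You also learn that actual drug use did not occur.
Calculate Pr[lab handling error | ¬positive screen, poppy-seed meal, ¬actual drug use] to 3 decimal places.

Pr[lab handling error | ¬positive screen, poppy-seed meal, ¬actual drug use] ≈ 0.396

Weight on lab handling error=true, given the evidence: 0.16·0.7 = 0.112000
Normalizer over all consistent configurations: 0.57·0.3 + 0.16·0.7 = 0.283000
Posterior = 0.112000 / 0.283000 ≈ 0.396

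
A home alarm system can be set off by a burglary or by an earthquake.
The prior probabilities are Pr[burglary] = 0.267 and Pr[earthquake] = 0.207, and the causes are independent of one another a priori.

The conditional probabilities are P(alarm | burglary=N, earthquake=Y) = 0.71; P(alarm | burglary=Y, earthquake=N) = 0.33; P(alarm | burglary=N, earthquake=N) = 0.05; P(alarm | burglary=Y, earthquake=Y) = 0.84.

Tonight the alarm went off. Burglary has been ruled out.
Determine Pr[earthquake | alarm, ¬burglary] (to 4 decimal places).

Pr[earthquake | alarm, ¬burglary] ≈ 0.7875

Sum P(alarm|·) weighted by the priors over both values of earthquake:
  P(alarm | ¬burglary) = 0.05*0.793 + 0.71*0.207
        = 0.039650 + 0.146970 = 0.186620
Configurations with earthquake contribute 0.146970, so
  P(earthquake | alarm, ¬burglary) = 0.146970 / 0.186620 ≈ 0.7875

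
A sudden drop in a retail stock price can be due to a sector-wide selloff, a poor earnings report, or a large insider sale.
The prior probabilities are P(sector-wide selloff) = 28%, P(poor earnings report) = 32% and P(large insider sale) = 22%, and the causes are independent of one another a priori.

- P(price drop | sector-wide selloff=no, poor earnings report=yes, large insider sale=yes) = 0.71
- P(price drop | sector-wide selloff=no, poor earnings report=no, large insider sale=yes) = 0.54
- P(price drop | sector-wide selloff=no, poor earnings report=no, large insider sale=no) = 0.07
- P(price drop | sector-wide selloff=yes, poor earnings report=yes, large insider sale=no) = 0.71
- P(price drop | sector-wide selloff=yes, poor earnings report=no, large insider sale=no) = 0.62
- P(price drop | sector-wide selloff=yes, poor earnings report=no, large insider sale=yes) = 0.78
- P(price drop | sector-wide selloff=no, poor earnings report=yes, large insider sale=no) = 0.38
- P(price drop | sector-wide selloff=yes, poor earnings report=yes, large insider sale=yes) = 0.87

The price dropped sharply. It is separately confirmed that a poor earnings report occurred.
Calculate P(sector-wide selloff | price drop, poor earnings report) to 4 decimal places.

P(price drop | poor earnings report) = 0.38×0.72×0.78 + 0.71×0.72×0.22 + 0.71×0.28×0.78 + 0.87×0.28×0.22 = 0.213408 + 0.112464 + 0.155064 + 0.053592 = 0.534528
Of this, 0.208656 comes from 0.155064 + 0.053592 (the sector-wide selloff=true cases).
Hence the posterior is 0.208656/0.534528 ≈ 0.3904.

P(sector-wide selloff | price drop, poor earnings report) ≈ 0.3904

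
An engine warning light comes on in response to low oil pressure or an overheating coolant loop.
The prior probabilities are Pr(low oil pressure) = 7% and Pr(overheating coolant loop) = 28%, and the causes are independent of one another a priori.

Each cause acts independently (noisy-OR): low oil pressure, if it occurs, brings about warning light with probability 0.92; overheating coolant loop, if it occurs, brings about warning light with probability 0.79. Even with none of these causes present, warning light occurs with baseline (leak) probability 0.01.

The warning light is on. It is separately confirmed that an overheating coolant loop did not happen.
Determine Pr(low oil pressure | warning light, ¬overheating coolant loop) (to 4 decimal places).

Pr(low oil pressure | warning light, ¬overheating coolant loop) ≈ 0.8739

Under noisy-OR, P(warning light | causes) = 1 − (1−0.01)·∏(1−qᵢ) over the active causes.
By total probability over both values of low oil pressure:
  P(warning light | ¬overheating coolant loop) = 0.01*0.93 + 0.9208*0.07
        = 0.009300 + 0.064456 = 0.073756
Configurations with low oil pressure contribute 0.064456, so
  P(low oil pressure | warning light, ¬overheating coolant loop) = 0.064456 / 0.073756 ≈ 0.8739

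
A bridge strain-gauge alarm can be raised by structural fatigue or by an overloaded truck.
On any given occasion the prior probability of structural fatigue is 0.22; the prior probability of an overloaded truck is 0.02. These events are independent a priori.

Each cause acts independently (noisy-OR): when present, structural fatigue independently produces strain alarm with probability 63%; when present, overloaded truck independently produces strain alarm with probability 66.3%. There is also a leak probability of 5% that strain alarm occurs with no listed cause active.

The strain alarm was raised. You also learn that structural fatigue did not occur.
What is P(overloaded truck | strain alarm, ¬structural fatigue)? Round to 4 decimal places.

P(overloaded truck | strain alarm, ¬structural fatigue) ≈ 0.2172

Under noisy-OR, P(strain alarm | causes) = 1 − (1−0.05)·∏(1−qᵢ) over the active causes.
Weight on overloaded truck=true, given the evidence: 0.67985*0.02 = 0.013597
The normalizing constant is 0.05*0.98 + 0.67985*0.02 = 0.062597
P(overloaded truck | strain alarm, ¬structural fatigue) = 0.013597/0.062597 ≈ 0.2172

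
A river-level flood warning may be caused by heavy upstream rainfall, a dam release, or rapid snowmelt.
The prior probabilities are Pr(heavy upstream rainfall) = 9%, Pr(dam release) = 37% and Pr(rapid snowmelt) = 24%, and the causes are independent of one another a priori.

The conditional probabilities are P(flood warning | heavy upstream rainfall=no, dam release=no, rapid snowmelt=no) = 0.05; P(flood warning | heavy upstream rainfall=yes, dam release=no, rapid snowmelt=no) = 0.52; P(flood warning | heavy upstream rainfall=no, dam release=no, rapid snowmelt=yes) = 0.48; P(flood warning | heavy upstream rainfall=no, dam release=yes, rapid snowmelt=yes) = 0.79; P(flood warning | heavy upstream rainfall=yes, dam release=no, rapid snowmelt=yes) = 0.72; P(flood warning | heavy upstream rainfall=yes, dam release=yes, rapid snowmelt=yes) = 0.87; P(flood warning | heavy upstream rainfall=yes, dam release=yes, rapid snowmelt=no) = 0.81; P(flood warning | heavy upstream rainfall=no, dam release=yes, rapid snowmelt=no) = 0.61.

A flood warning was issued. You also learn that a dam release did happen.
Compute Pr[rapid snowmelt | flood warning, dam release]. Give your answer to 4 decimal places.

P(flood warning | dam release) = 0.61×0.91×0.76 + 0.79×0.91×0.24 + 0.81×0.09×0.76 + 0.87×0.09×0.24 = 0.421876 + 0.172536 + 0.055404 + 0.018792 = 0.668608
Of this, 0.191328 comes from 0.172536 + 0.018792 (the rapid snowmelt=true cases).
So P(rapid snowmelt | flood warning, dam release) = 0.191328/0.668608 ≈ 0.2862.

Pr[rapid snowmelt | flood warning, dam release] ≈ 0.2862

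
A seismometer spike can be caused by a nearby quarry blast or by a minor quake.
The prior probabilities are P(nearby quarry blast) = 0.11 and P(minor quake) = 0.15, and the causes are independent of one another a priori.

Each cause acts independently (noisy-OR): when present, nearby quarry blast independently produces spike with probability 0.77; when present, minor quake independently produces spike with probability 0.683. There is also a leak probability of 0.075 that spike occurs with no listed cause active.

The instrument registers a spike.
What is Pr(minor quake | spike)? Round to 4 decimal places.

Under noisy-OR, P(spike | causes) = 1 − (1−0.075)·∏(1−qᵢ) over the active causes.
Enumerate the 4 (nearby quarry blast, minor quake) configurations and weight by the priors:
  P(spike) = 0.075×0.89×0.85 + 0.706775×0.89×0.15 + 0.78725×0.11×0.85 + 0.932558×0.11×0.15
        = 0.056738 + 0.094354 + 0.073608 + 0.015387 = 0.240087
Configurations with minor quake contribute 0.109741, so
  P(minor quake | spike) = 0.109741 / 0.240087 ≈ 0.4571

Pr(minor quake | spike) ≈ 0.4571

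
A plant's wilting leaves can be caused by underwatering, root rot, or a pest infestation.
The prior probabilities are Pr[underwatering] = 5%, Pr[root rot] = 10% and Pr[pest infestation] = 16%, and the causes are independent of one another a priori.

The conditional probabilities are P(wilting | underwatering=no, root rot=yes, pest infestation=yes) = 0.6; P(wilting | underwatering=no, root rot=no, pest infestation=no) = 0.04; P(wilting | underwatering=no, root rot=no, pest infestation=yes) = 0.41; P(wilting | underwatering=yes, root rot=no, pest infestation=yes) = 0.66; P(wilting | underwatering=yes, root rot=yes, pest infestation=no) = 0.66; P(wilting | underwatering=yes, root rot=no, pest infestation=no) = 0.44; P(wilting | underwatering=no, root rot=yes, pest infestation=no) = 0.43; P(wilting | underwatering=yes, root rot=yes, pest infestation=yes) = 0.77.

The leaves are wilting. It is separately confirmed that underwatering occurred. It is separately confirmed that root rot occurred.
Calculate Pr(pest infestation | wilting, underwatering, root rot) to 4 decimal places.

P(wilting | underwatering, root rot) = 0.66×0.84 + 0.77×0.16 = 0.554400 + 0.123200 = 0.677600
Of this, 0.123200 comes from 0.77×0.16 (the pest infestation=true cases).
P(pest infestation | wilting, underwatering, root rot) = 0.123200 / 0.677600 ≈ 0.1818

Pr(pest infestation | wilting, underwatering, root rot) ≈ 0.1818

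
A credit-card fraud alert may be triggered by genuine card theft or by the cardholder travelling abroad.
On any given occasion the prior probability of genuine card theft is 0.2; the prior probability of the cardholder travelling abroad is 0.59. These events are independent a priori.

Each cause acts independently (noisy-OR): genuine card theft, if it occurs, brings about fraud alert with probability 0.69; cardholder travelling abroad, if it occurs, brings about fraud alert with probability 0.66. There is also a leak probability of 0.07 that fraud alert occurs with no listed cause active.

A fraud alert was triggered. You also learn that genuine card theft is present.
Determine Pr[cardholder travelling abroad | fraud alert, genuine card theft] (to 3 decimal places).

Pr[cardholder travelling abroad | fraud alert, genuine card theft] ≈ 0.646

Under noisy-OR, P(fraud alert | causes) = 1 − (1−0.07)·∏(1−qᵢ) over the active causes.
P(fraud alert | genuine card theft) = 0.7117*0.41 + 0.901978*0.59 = 0.291797 + 0.532167 = 0.823964
The cardholder travelling abroad-present share is 0.901978*0.59 = 0.532167.
P(cardholder travelling abroad | fraud alert, genuine card theft) = 0.532167 / 0.823964 ≈ 0.646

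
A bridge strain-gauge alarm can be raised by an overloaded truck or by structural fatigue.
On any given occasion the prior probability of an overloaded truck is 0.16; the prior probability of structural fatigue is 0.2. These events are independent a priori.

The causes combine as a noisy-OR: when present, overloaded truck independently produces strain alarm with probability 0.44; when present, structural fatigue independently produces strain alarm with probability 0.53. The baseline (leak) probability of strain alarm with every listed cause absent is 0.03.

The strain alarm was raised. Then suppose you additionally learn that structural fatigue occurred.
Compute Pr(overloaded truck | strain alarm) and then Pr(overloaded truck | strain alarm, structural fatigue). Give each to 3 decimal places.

Under noisy-OR, P(strain alarm | causes) = 1 − (1−0.03)·∏(1−qᵢ) over the active causes.
P(strain alarm) = 0.03*0.84*0.8 + 0.5441*0.84*0.2 + 0.4568*0.16*0.8 + 0.744696*0.16*0.2 = 0.020160 + 0.091409 + 0.058470 + 0.023830 = 0.193869
Of this, 0.082300 comes from 0.058470 + 0.023830 (the overloaded truck=true cases).
Hence the posterior is 0.082300/0.193869 ≈ 0.425.

Now also conditioning on structural fatigue=true:
P(strain alarm | structural fatigue) = 0.5441*0.84 + 0.744696*0.16 = 0.457044 + 0.119151 = 0.576195
Restricting to configurations with overloaded truck present: 0.744696*0.16 = 0.119151.
P(overloaded truck | strain alarm, structural fatigue) = 0.119151 / 0.576195 ≈ 0.207
— structural fatigue explains away the evidence for overloaded truck.

Pr(overloaded truck | strain alarm) ≈ 0.425; Pr(overloaded truck | strain alarm, structural fatigue) ≈ 0.207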